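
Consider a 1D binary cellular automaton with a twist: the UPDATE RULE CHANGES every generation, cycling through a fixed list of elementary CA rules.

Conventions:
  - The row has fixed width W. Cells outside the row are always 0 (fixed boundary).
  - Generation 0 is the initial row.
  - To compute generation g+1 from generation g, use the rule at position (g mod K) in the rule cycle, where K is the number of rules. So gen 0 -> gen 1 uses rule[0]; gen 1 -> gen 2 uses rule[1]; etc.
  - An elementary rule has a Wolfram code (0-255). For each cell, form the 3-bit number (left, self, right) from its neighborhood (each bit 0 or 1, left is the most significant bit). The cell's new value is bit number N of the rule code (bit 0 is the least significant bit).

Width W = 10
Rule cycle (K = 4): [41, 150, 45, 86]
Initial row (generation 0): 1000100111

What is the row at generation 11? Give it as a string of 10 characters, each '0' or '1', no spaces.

Answer: 1010111001

Derivation:
Gen 0: 1000100111
Gen 1 (rule 41): 0010000100
Gen 2 (rule 150): 0111001110
Gen 3 (rule 45): 0100001000
Gen 4 (rule 86): 1110011100
Gen 5 (rule 41): 1000010001
Gen 6 (rule 150): 1100111011
Gen 7 (rule 45): 1000100110
Gen 8 (rule 86): 1101111011
Gen 9 (rule 41): 1011000110
Gen 10 (rule 150): 1000101001
Gen 11 (rule 45): 1010111001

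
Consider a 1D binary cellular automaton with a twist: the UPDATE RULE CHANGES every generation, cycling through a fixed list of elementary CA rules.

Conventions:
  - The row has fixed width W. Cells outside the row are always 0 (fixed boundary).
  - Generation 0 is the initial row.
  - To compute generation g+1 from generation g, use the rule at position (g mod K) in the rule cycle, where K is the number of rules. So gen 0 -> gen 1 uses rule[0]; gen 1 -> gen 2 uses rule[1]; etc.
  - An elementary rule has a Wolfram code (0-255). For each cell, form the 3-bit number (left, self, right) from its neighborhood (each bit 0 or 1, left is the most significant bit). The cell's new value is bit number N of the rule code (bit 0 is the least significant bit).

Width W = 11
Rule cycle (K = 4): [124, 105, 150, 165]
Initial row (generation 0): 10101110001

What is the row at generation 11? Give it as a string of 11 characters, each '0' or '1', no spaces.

Answer: 11100000011

Derivation:
Gen 0: 10101110001
Gen 1 (rule 124): 11111011001
Gen 2 (rule 105): 10001111000
Gen 3 (rule 150): 11010110100
Gen 4 (rule 165): 00111001101
Gen 5 (rule 124): 00101101111
Gen 6 (rule 105): 10011111001
Gen 7 (rule 150): 11101110111
Gen 8 (rule 165): 01010101010
Gen 9 (rule 124): 01111111111
Gen 10 (rule 105): 01000000001
Gen 11 (rule 150): 11100000011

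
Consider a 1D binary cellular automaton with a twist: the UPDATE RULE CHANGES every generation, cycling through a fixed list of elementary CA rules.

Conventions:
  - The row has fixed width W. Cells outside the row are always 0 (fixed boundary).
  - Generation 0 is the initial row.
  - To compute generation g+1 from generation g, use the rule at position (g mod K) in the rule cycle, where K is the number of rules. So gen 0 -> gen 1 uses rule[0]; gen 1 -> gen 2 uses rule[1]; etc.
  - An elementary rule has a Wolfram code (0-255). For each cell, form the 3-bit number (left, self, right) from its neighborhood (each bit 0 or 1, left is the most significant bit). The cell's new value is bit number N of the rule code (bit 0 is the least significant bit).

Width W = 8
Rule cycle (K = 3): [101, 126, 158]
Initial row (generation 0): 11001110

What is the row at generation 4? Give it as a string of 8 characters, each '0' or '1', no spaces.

Gen 0: 11001110
Gen 1 (rule 101): 01000010
Gen 2 (rule 126): 11100111
Gen 3 (rule 158): 11011110
Gen 4 (rule 101): 01100010

Answer: 01100010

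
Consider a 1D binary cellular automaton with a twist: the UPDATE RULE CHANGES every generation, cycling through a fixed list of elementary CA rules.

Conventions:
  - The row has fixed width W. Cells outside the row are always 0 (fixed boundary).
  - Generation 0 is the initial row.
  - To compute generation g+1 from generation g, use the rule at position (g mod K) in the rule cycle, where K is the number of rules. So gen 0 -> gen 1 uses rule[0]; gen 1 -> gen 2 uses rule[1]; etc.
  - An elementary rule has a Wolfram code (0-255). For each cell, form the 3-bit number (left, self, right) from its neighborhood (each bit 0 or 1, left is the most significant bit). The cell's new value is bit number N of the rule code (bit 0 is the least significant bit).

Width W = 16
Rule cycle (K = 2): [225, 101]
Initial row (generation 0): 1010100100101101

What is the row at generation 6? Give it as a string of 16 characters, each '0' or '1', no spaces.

Answer: 1010011010001110

Derivation:
Gen 0: 1010100100101101
Gen 1 (rule 225): 0101000000010110
Gen 2 (rule 101): 0111011111011010
Gen 3 (rule 225): 0011101111101100
Gen 4 (rule 101): 1000110000110101
Gen 5 (rule 225): 0010010110011010
Gen 6 (rule 101): 1010011010001110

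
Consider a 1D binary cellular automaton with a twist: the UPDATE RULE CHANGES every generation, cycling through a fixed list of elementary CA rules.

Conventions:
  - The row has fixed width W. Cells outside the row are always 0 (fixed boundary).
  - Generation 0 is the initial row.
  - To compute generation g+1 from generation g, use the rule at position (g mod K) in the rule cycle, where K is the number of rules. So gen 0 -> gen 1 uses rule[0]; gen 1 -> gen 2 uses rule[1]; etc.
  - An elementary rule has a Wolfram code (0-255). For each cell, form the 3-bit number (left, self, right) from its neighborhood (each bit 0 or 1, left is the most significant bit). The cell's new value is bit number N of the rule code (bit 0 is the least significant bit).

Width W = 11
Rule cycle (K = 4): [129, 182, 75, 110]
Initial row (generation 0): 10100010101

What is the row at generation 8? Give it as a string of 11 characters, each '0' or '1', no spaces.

Answer: 10100000111

Derivation:
Gen 0: 10100010101
Gen 1 (rule 129): 00001000000
Gen 2 (rule 182): 00011100000
Gen 3 (rule 75): 11110101111
Gen 4 (rule 110): 10011111001
Gen 5 (rule 129): 00001110000
Gen 6 (rule 182): 00010101000
Gen 7 (rule 75): 11100000011
Gen 8 (rule 110): 10100000111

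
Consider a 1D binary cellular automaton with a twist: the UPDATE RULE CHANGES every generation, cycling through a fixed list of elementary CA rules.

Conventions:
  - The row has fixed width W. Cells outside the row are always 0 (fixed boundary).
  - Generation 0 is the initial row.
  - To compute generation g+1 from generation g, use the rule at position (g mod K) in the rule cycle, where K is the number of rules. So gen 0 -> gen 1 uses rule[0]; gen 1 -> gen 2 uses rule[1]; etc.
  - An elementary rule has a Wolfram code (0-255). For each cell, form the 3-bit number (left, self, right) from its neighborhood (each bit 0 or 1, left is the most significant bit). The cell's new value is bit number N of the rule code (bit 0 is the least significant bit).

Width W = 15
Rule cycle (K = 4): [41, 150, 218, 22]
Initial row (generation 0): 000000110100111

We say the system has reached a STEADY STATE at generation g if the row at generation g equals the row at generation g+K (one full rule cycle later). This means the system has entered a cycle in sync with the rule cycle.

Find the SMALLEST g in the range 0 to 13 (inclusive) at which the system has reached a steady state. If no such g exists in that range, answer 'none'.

Answer: 8

Derivation:
Gen 0: 000000110100111
Gen 1 (rule 41): 111110101000100
Gen 2 (rule 150): 011100101101110
Gen 3 (rule 218): 111111001101111
Gen 4 (rule 22): 000000110000000
Gen 5 (rule 41): 111110100111111
Gen 6 (rule 150): 011100111011110
Gen 7 (rule 218): 111111111011111
Gen 8 (rule 22): 000000000000000
Gen 9 (rule 41): 111111111111111
Gen 10 (rule 150): 011111111111110
Gen 11 (rule 218): 111111111111111
Gen 12 (rule 22): 000000000000000
Gen 13 (rule 41): 111111111111111
Gen 14 (rule 150): 011111111111110
Gen 15 (rule 218): 111111111111111
Gen 16 (rule 22): 000000000000000
Gen 17 (rule 41): 111111111111111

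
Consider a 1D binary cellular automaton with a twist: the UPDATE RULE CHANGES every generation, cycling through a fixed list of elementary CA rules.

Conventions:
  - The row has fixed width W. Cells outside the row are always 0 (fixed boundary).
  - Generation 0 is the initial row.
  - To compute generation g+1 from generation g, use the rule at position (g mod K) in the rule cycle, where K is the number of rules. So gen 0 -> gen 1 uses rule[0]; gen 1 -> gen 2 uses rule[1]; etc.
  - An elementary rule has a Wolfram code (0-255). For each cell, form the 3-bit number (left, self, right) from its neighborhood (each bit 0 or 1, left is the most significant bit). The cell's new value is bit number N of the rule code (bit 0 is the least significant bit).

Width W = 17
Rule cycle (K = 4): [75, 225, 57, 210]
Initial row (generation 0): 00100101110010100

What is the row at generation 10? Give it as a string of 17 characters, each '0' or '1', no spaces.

Answer: 01101011111011001

Derivation:
Gen 0: 00100101110010100
Gen 1 (rule 75): 11001001010100001
Gen 2 (rule 225): 01000000101001100
Gen 3 (rule 57): 00111110010101011
Gen 4 (rule 210): 01011111100000001
Gen 5 (rule 75): 10010000101111110
Gen 6 (rule 225): 00000110010111110
Gen 7 (rule 57): 11110101001100001
Gen 8 (rule 210): 01110000110110010
Gen 9 (rule 75): 11010111110110100
Gen 10 (rule 225): 01101011111011001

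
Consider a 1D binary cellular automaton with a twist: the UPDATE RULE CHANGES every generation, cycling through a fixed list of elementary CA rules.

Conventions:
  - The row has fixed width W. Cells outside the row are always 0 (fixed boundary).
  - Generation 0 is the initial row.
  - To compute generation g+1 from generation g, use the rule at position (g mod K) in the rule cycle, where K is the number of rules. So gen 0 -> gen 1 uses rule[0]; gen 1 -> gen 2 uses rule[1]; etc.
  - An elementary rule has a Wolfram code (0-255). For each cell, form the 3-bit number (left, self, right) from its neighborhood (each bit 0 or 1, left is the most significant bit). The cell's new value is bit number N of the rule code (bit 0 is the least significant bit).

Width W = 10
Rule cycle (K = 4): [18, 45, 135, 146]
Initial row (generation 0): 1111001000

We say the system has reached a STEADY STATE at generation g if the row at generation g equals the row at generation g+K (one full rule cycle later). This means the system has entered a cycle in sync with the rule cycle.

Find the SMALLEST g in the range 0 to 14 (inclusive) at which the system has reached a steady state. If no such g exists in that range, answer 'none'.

Gen 0: 1111001000
Gen 1 (rule 18): 0000110100
Gen 2 (rule 45): 1110101101
Gen 3 (rule 135): 0100100001
Gen 4 (rule 146): 1011010010
Gen 5 (rule 18): 0000001101
Gen 6 (rule 45): 1111101011
Gen 7 (rule 135): 0111001000
Gen 8 (rule 146): 1010110100
Gen 9 (rule 18): 0000000010
Gen 10 (rule 45): 1111111010
Gen 11 (rule 135): 0111110010
Gen 12 (rule 146): 1011101101
Gen 13 (rule 18): 0000000000
Gen 14 (rule 45): 1111111111
Gen 15 (rule 135): 0111111110
Gen 16 (rule 146): 1011111101
Gen 17 (rule 18): 0000000000
Gen 18 (rule 45): 1111111111

Answer: 13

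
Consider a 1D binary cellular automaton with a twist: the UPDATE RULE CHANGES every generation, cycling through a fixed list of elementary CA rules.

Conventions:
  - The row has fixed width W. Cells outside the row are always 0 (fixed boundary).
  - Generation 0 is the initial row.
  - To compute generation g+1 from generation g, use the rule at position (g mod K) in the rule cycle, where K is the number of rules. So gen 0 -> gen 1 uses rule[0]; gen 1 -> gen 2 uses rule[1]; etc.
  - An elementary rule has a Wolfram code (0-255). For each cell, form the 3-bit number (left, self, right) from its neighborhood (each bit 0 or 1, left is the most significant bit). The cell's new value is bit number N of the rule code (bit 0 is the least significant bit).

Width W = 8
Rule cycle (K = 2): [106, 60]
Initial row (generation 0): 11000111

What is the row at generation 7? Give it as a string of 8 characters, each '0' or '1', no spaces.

Answer: 01001110

Derivation:
Gen 0: 11000111
Gen 1 (rule 106): 11001101
Gen 2 (rule 60): 10101011
Gen 3 (rule 106): 01010111
Gen 4 (rule 60): 01111100
Gen 5 (rule 106): 11000100
Gen 6 (rule 60): 10100110
Gen 7 (rule 106): 01001110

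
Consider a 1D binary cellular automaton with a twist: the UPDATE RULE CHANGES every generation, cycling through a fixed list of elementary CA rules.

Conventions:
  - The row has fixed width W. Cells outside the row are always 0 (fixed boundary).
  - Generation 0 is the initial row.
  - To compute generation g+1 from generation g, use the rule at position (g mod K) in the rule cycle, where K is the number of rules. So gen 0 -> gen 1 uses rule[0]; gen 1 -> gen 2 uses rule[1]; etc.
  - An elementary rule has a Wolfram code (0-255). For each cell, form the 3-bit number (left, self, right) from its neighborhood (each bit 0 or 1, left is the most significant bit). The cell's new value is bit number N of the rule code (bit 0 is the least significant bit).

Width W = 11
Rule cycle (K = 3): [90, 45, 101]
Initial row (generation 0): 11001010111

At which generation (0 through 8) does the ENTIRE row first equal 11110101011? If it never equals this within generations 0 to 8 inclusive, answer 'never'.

Gen 0: 11001010111
Gen 1 (rule 90): 11110000101
Gen 2 (rule 45): 10000110111
Gen 3 (rule 101): 10110011001
Gen 4 (rule 90): 00111111110
Gen 5 (rule 45): 10100000000
Gen 6 (rule 101): 11101111111
Gen 7 (rule 90): 10101000001
Gen 8 (rule 45): 11111011101

Answer: never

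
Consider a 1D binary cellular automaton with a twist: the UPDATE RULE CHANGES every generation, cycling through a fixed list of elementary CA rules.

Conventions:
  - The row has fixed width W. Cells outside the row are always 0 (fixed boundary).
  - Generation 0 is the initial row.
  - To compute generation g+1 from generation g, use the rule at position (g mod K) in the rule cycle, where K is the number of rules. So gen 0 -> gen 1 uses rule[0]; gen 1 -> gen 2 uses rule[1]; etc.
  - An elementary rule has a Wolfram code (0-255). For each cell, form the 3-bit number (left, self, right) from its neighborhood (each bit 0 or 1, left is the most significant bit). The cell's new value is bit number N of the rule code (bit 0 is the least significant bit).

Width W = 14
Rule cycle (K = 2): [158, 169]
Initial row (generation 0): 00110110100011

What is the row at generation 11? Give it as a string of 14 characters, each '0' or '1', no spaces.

Gen 0: 00110110100011
Gen 1 (rule 158): 01100100110110
Gen 2 (rule 169): 01000000101100
Gen 3 (rule 158): 11100001101010
Gen 4 (rule 169): 11001101010100
Gen 5 (rule 158): 10111001010110
Gen 6 (rule 169): 01110000101100
Gen 7 (rule 158): 11101001101010
Gen 8 (rule 169): 11010001010100
Gen 9 (rule 158): 10011011010110
Gen 10 (rule 169): 00010110101100
Gen 11 (rule 158): 00110100101010

Answer: 00110100101010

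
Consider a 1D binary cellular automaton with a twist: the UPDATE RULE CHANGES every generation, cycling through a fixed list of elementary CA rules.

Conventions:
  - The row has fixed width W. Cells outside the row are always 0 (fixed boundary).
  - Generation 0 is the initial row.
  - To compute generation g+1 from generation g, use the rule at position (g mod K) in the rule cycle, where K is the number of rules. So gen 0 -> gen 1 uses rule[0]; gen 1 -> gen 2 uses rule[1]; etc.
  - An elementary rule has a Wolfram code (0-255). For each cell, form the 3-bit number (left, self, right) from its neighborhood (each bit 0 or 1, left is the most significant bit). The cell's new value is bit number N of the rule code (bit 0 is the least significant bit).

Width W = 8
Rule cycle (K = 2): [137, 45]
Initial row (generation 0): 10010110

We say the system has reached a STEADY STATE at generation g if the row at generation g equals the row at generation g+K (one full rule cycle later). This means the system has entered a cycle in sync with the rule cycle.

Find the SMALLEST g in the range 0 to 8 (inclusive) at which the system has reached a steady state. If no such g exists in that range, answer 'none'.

Answer: none

Derivation:
Gen 0: 10010110
Gen 1 (rule 137): 00000100
Gen 2 (rule 45): 11110101
Gen 3 (rule 137): 11100000
Gen 4 (rule 45): 10001111
Gen 5 (rule 137): 00101110
Gen 6 (rule 45): 10111000
Gen 7 (rule 137): 00110011
Gen 8 (rule 45): 10100010
Gen 9 (rule 137): 00001000
Gen 10 (rule 45): 11101011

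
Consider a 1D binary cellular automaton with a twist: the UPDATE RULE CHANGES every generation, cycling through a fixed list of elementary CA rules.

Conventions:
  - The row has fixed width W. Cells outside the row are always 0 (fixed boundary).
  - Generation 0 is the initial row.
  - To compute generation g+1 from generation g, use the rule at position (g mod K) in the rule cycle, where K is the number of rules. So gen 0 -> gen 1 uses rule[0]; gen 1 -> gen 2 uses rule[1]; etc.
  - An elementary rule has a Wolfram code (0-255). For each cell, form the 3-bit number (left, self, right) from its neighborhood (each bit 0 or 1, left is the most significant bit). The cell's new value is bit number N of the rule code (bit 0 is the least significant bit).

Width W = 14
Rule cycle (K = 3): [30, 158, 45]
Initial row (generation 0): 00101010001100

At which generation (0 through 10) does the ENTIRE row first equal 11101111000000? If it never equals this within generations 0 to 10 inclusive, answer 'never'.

Gen 0: 00101010001100
Gen 1 (rule 30): 01101011011010
Gen 2 (rule 158): 11001010010011
Gen 3 (rule 45): 10001110010010
Gen 4 (rule 30): 11011001111111
Gen 5 (rule 158): 10010111111110
Gen 6 (rule 45): 10011100000000
Gen 7 (rule 30): 11110010000000
Gen 8 (rule 158): 11101111000000
Gen 9 (rule 45): 10011000011111
Gen 10 (rule 30): 11110100110000

Answer: 8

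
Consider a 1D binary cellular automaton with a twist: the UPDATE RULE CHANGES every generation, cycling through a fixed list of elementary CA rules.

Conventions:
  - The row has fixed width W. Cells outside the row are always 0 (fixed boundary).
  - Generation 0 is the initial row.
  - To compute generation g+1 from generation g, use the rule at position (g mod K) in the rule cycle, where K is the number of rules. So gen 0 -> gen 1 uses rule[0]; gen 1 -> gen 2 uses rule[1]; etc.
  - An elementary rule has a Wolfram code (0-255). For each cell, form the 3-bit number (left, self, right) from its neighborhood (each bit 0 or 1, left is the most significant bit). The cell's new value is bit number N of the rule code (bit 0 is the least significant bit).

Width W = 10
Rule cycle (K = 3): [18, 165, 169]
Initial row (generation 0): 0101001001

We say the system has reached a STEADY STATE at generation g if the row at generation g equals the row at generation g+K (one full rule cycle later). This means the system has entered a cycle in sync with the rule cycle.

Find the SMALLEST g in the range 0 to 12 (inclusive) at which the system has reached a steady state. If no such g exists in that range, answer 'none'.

Gen 0: 0101001001
Gen 1 (rule 18): 1000110110
Gen 2 (rule 165): 1010001000
Gen 3 (rule 169): 0100100011
Gen 4 (rule 18): 1011010100
Gen 5 (rule 165): 1100111101
Gen 6 (rule 169): 1000111010
Gen 7 (rule 18): 0101000001
Gen 8 (rule 165): 0111011101
Gen 9 (rule 169): 0110111010
Gen 10 (rule 18): 1000000001
Gen 11 (rule 165): 1011111101
Gen 12 (rule 169): 0111111010
Gen 13 (rule 18): 1000000001
Gen 14 (rule 165): 1011111101
Gen 15 (rule 169): 0111111010

Answer: 10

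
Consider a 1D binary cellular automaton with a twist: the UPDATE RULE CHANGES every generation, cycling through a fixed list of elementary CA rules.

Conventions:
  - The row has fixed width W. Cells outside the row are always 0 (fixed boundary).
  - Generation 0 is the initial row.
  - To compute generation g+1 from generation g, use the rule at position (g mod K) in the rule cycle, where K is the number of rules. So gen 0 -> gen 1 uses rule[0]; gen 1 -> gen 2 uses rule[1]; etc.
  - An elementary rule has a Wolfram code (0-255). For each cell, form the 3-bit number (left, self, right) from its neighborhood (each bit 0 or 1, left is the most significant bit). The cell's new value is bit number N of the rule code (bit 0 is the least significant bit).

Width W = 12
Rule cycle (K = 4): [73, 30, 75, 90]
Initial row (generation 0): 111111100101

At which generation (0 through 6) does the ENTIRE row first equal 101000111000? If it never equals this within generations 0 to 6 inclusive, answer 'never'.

Gen 0: 111111100101
Gen 1 (rule 73): 100000100000
Gen 2 (rule 30): 110001110000
Gen 3 (rule 75): 110111010111
Gen 4 (rule 90): 110101000101
Gen 5 (rule 73): 110000010000
Gen 6 (rule 30): 101000111000

Answer: 6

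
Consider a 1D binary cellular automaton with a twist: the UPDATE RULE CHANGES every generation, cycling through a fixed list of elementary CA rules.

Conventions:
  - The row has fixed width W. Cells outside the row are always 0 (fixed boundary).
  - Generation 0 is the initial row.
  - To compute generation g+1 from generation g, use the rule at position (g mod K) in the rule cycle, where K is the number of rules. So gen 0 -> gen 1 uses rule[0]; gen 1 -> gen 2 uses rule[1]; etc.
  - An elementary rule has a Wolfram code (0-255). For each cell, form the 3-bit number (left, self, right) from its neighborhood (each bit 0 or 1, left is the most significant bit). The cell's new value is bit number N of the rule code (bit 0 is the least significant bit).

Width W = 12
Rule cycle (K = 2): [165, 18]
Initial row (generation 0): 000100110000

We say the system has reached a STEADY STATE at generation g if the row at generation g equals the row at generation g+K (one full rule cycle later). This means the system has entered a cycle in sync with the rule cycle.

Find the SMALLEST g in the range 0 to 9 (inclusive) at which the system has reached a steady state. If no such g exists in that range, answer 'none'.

Answer: 4

Derivation:
Gen 0: 000100110000
Gen 1 (rule 165): 110100000111
Gen 2 (rule 18): 000010001000
Gen 3 (rule 165): 111010101011
Gen 4 (rule 18): 000000000000
Gen 5 (rule 165): 111111111111
Gen 6 (rule 18): 000000000000
Gen 7 (rule 165): 111111111111
Gen 8 (rule 18): 000000000000
Gen 9 (rule 165): 111111111111
Gen 10 (rule 18): 000000000000
Gen 11 (rule 165): 111111111111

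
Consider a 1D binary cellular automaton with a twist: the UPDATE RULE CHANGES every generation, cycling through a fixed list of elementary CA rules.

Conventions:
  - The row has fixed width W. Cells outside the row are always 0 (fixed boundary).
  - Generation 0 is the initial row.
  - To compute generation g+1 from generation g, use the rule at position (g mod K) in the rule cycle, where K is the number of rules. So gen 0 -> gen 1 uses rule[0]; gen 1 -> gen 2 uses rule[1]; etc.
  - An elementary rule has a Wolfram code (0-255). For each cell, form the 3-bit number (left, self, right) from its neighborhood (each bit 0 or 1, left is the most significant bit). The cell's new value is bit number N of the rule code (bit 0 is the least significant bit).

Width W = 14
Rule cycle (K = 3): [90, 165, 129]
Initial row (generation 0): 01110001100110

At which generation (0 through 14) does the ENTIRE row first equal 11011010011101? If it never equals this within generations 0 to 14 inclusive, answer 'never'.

Gen 0: 01110001100110
Gen 1 (rule 90): 11011011111111
Gen 2 (rule 165): 00100101111110
Gen 3 (rule 129): 10000000111100
Gen 4 (rule 90): 01000001100110
Gen 5 (rule 165): 01011100000000
Gen 6 (rule 129): 00001001111111
Gen 7 (rule 90): 00010111000001
Gen 8 (rule 165): 11011010011101
Gen 9 (rule 129): 00000000001000
Gen 10 (rule 90): 00000000010100
Gen 11 (rule 165): 11111111011101
Gen 12 (rule 129): 01111110001000
Gen 13 (rule 90): 11000011010100
Gen 14 (rule 165): 00011000111101

Answer: 8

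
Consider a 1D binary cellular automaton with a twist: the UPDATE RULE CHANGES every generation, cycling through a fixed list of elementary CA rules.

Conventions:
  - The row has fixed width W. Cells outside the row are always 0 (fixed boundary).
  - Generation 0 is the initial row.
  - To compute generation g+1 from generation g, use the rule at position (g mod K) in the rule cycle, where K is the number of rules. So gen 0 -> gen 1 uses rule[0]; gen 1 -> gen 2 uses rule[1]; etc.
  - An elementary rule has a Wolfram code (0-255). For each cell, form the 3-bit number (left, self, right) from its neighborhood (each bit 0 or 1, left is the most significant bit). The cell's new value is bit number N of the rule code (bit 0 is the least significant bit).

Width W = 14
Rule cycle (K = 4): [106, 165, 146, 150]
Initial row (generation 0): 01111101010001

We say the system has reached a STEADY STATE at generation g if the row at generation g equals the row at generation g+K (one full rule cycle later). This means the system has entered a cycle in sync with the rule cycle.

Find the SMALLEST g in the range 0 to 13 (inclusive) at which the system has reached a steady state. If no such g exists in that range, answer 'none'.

Answer: none

Derivation:
Gen 0: 01111101010001
Gen 1 (rule 106): 11000110100010
Gen 2 (rule 165): 00010001101010
Gen 3 (rule 146): 00101010000001
Gen 4 (rule 150): 01101011000011
Gen 5 (rule 106): 11110111000111
Gen 6 (rule 165): 01101010010010
Gen 7 (rule 146): 10000001101101
Gen 8 (rule 150): 11000010000001
Gen 9 (rule 106): 11000100000010
Gen 10 (rule 165): 00010101111010
Gen 11 (rule 146): 00100000110001
Gen 12 (rule 150): 01110001001011
Gen 13 (rule 106): 11010010010111
Gen 14 (rule 165): 00110010011010
Gen 15 (rule 146): 01001101100001
Gen 16 (rule 150): 11110000010011
Gen 17 (rule 106): 10010000100111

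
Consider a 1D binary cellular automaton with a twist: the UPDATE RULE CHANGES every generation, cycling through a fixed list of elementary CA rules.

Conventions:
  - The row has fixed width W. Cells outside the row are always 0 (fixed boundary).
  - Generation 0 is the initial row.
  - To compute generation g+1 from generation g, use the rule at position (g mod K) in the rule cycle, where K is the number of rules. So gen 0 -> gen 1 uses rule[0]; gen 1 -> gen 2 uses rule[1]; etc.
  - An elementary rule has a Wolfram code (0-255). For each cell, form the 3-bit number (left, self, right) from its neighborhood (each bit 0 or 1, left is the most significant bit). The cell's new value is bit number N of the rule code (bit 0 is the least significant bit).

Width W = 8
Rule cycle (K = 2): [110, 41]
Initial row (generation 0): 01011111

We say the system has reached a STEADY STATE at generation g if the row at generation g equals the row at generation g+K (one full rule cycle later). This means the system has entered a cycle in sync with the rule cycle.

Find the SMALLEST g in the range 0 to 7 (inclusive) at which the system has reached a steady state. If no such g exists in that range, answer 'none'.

Answer: none

Derivation:
Gen 0: 01011111
Gen 1 (rule 110): 11110001
Gen 2 (rule 41): 10000100
Gen 3 (rule 110): 10001100
Gen 4 (rule 41): 00101001
Gen 5 (rule 110): 01111011
Gen 6 (rule 41): 01000110
Gen 7 (rule 110): 11001110
Gen 8 (rule 41): 10001000
Gen 9 (rule 110): 10011000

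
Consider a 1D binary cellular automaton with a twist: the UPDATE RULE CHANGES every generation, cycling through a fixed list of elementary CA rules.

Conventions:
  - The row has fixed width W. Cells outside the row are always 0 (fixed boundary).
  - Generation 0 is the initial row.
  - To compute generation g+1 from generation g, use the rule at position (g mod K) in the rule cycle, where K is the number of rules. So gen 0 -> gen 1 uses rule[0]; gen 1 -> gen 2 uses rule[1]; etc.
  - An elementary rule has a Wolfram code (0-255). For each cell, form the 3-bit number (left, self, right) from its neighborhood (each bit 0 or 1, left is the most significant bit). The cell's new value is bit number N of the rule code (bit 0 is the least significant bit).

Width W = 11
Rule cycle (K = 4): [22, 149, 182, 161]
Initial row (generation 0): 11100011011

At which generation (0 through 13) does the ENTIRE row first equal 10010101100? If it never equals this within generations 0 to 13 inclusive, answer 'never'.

Gen 0: 11100011011
Gen 1 (rule 22): 00010100000
Gen 2 (rule 149): 11010111111
Gen 3 (rule 182): 00111011110
Gen 4 (rule 161): 10010101100
Gen 5 (rule 22): 11110100010
Gen 6 (rule 149): 01100111011
Gen 7 (rule 182): 10011010100
Gen 8 (rule 161): 00000101001
Gen 9 (rule 22): 00001101111
Gen 10 (rule 149): 11100000110
Gen 11 (rule 182): 01010001001
Gen 12 (rule 161): 00100100000
Gen 13 (rule 22): 01111110000

Answer: 4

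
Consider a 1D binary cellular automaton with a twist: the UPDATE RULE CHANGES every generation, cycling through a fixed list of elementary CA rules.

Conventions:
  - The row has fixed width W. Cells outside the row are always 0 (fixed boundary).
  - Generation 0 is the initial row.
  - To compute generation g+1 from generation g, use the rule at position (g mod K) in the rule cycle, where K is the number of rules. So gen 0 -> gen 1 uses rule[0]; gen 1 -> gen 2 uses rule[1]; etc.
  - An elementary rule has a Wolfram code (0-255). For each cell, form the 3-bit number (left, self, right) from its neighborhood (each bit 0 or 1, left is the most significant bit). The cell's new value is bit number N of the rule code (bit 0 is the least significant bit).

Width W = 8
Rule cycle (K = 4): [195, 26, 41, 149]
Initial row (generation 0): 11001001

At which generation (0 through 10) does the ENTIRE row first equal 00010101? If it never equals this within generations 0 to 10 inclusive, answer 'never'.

Answer: never

Derivation:
Gen 0: 11001001
Gen 1 (rule 195): 01010010
Gen 2 (rule 26): 10001101
Gen 3 (rule 41): 00101010
Gen 4 (rule 149): 10101011
Gen 5 (rule 195): 00000001
Gen 6 (rule 26): 00000010
Gen 7 (rule 41): 11111000
Gen 8 (rule 149): 01110111
Gen 9 (rule 195): 10110011
Gen 10 (rule 26): 00101110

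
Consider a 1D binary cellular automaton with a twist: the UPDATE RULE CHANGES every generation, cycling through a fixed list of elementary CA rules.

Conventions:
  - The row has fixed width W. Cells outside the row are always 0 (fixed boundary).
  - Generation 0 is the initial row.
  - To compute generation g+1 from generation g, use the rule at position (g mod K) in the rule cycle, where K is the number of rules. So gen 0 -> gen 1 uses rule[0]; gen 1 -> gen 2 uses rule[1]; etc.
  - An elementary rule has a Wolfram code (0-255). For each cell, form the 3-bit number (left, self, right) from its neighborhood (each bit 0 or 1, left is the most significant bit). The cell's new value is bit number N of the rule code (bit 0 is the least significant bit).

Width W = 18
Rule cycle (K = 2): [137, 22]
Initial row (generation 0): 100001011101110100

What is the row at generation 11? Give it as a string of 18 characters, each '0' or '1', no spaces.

Answer: 111111111110111001

Derivation:
Gen 0: 100001011101110100
Gen 1 (rule 137): 001100011001100001
Gen 2 (rule 22): 010010100110010011
Gen 3 (rule 137): 000000000100000010
Gen 4 (rule 22): 000000001110000111
Gen 5 (rule 137): 111111101100110110
Gen 6 (rule 22): 000000000011000001
Gen 7 (rule 137): 111111111010011100
Gen 8 (rule 22): 000000000011100010
Gen 9 (rule 137): 111111111011001000
Gen 10 (rule 22): 000000000000111100
Gen 11 (rule 137): 111111111110111001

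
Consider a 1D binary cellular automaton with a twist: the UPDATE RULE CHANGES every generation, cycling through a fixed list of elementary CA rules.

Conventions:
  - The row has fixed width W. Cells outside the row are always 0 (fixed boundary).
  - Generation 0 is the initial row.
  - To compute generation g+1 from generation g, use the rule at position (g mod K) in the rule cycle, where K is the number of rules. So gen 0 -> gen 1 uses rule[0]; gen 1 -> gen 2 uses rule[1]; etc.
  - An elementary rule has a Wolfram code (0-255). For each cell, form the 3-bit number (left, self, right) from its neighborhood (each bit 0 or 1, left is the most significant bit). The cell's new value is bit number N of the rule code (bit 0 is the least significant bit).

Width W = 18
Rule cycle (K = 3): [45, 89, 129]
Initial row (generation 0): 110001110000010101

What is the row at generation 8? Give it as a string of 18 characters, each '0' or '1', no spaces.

Answer: 100000100111000011

Derivation:
Gen 0: 110001110000010101
Gen 1 (rule 45): 100101000111011111
Gen 2 (rule 89): 010000110101010001
Gen 3 (rule 129): 000110000000000100
Gen 4 (rule 45): 110100111111110101
Gen 5 (rule 89): 110010100000010000
Gen 6 (rule 129): 000000001111000111
Gen 7 (rule 45): 111111101000010100
Gen 8 (rule 89): 100000100111000011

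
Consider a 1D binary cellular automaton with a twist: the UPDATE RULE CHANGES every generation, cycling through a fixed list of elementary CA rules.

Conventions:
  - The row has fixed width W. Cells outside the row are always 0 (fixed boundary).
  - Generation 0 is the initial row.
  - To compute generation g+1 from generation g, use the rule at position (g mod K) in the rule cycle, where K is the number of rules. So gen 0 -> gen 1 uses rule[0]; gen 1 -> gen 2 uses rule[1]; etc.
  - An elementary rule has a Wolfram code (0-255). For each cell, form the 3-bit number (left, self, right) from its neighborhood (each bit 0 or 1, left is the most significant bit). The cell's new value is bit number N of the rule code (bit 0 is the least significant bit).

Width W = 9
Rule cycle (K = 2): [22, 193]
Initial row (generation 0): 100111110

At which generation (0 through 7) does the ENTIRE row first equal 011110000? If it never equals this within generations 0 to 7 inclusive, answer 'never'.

Answer: never

Derivation:
Gen 0: 100111110
Gen 1 (rule 22): 111000001
Gen 2 (rule 193): 011011100
Gen 3 (rule 22): 100000010
Gen 4 (rule 193): 001111000
Gen 5 (rule 22): 010000100
Gen 6 (rule 193): 000110001
Gen 7 (rule 22): 001001011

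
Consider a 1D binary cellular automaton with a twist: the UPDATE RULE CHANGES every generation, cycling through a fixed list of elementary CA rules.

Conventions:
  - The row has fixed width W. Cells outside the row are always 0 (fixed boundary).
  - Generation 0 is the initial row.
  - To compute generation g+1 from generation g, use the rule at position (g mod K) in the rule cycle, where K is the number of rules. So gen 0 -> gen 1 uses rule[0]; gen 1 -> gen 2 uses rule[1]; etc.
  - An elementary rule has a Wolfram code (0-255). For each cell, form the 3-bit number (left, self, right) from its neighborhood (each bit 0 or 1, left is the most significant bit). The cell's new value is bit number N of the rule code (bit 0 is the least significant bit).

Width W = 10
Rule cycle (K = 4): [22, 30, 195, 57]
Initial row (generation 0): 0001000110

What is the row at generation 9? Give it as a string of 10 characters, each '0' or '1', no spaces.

Gen 0: 0001000110
Gen 1 (rule 22): 0011101001
Gen 2 (rule 30): 0110001111
Gen 3 (rule 195): 1010110111
Gen 4 (rule 57): 0101101100
Gen 5 (rule 22): 1100000010
Gen 6 (rule 30): 1010000111
Gen 7 (rule 195): 0000111011
Gen 8 (rule 57): 1110100110
Gen 9 (rule 22): 0000111001

Answer: 0000111001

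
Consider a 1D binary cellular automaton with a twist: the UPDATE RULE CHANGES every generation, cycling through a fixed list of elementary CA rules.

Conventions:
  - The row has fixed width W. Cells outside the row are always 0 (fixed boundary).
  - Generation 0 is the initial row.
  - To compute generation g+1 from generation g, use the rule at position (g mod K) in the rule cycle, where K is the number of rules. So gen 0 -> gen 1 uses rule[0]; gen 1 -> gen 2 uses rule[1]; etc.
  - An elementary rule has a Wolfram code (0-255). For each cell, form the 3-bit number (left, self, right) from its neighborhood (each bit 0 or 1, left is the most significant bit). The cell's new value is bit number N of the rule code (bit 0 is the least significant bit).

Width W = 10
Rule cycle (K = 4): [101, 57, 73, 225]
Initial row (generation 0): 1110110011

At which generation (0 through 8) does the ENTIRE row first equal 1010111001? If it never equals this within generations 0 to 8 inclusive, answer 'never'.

Answer: never

Derivation:
Gen 0: 1110110011
Gen 1 (rule 101): 0011010001
Gen 2 (rule 57): 1010101100
Gen 3 (rule 73): 0000001101
Gen 4 (rule 225): 1111100110
Gen 5 (rule 101): 0000100010
Gen 6 (rule 57): 1110011001
Gen 7 (rule 73): 1010011000
Gen 8 (rule 225): 0100001011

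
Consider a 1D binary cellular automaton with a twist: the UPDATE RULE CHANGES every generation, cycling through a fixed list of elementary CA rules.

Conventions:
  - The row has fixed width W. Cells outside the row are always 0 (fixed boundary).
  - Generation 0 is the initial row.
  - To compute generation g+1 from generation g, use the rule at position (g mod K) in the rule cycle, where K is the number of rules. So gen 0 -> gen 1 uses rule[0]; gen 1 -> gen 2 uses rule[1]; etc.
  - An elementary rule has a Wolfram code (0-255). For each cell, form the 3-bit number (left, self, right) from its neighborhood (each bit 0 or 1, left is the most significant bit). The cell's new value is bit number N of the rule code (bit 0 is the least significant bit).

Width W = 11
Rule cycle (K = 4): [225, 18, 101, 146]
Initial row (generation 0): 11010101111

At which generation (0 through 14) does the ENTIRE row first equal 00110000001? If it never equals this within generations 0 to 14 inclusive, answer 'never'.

Answer: 6

Derivation:
Gen 0: 11010101111
Gen 1 (rule 225): 01101010111
Gen 2 (rule 18): 10000000000
Gen 3 (rule 101): 10111111111
Gen 4 (rule 146): 00011111110
Gen 5 (rule 225): 11001111110
Gen 6 (rule 18): 00110000001
Gen 7 (rule 101): 10010111101
Gen 8 (rule 146): 01100011000
Gen 9 (rule 225): 00101001011
Gen 10 (rule 18): 01000110000
Gen 11 (rule 101): 01010010111
Gen 12 (rule 146): 10001100010
Gen 13 (rule 225): 00100101000
Gen 14 (rule 18): 01011000100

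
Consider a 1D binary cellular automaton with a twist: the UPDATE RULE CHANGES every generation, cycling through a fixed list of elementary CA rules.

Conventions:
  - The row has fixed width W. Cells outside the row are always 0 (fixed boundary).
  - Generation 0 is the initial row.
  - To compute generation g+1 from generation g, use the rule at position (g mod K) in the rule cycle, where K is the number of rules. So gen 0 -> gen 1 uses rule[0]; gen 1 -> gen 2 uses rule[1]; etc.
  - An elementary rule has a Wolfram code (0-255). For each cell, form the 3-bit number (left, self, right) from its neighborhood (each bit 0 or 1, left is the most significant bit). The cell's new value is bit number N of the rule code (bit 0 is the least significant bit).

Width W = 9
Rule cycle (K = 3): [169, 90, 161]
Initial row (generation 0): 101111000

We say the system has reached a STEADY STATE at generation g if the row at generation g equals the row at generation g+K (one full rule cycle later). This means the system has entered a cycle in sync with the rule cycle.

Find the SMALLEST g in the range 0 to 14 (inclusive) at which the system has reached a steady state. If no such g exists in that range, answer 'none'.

Gen 0: 101111000
Gen 1 (rule 169): 011110011
Gen 2 (rule 90): 110011111
Gen 3 (rule 161): 000001110
Gen 4 (rule 169): 111101100
Gen 5 (rule 90): 100101110
Gen 6 (rule 161): 000010100
Gen 7 (rule 169): 111001001
Gen 8 (rule 90): 101110110
Gen 9 (rule 161): 010101000
Gen 10 (rule 169): 001010011
Gen 11 (rule 90): 010001111
Gen 12 (rule 161): 000100110
Gen 13 (rule 169): 110000100
Gen 14 (rule 90): 111001010
Gen 15 (rule 161): 010000100
Gen 16 (rule 169): 000110001
Gen 17 (rule 90): 001111010

Answer: none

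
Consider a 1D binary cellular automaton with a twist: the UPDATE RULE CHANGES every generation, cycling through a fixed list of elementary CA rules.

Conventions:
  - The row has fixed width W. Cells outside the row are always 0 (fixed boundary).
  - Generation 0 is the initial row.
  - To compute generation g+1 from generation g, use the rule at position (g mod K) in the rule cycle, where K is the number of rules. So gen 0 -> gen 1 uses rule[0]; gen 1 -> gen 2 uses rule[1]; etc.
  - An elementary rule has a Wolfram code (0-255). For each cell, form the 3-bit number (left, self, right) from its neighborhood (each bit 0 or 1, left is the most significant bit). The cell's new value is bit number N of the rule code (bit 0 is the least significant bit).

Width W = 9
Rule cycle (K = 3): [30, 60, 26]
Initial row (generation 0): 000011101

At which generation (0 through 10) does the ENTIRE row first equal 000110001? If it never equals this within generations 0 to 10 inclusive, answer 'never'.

Answer: 1

Derivation:
Gen 0: 000011101
Gen 1 (rule 30): 000110001
Gen 2 (rule 60): 000101001
Gen 3 (rule 26): 001000110
Gen 4 (rule 30): 011101101
Gen 5 (rule 60): 010011011
Gen 6 (rule 26): 101110010
Gen 7 (rule 30): 101001111
Gen 8 (rule 60): 111101000
Gen 9 (rule 26): 100000100
Gen 10 (rule 30): 110001110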